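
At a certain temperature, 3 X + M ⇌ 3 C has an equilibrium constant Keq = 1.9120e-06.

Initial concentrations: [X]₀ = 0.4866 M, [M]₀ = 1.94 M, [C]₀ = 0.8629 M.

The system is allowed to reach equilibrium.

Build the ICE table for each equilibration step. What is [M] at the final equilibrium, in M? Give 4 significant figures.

Q₀ = 2.875 vs Keq = 1.9120e-06 ⇒ Q>K, reverse
Step 1:
                    X           M           C
  init         0.4866        1.94      0.8629
  Δ            0.8414      0.2805     -0.8414
  eq            1.328        2.22      0.0215
  solve Keq expr → x = -0.2805; check Q = 1.9120e-06

[M]_eq = 2.22 M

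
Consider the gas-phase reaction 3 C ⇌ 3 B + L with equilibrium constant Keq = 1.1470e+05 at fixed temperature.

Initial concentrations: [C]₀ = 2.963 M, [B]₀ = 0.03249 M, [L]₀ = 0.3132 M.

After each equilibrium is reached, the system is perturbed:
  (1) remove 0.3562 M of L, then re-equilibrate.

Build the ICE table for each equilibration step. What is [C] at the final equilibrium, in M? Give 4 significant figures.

Q₀ = 4.1293e-07 vs Keq = 1.1470e+05 ⇒ Q<K, forward
Step 1:
                   C          B          L
  I            2.963    0.03249     0.3132
  C           -2.898      2.898     0.9658
  E          0.06546       2.93      1.279
  solve Keq expr → x = 0.9658; check Q = 1.1470e+05
Then remove 0.3562 M of L.
Step 2:
                   C          B          L
  I          0.06546       2.93     0.9228
  C         -0.00657    0.00657    0.00219
  E          0.05889      2.937      0.925
  solve Keq expr → x = 0.00219; check Q = 1.1470e+05

[C]_eq = 0.05889 M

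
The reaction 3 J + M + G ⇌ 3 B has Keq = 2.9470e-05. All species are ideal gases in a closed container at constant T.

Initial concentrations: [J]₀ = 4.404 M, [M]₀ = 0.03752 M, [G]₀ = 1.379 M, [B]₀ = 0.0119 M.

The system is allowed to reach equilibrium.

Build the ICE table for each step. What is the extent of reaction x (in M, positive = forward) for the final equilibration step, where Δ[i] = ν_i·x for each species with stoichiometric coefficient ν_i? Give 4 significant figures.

x = 0.01094 M

Q₀ = 3.8130e-07 vs Keq = 2.9470e-05 ⇒ Q<K, forward
Step 1:
                  J         M         G         B
  init        4.404   0.03752     1.379    0.0119
  Δ        -0.03283  -0.01094  -0.01094   0.03283
  eq          4.371   0.02658     1.368   0.04473
  solve Keq expr → x = 0.01094; check Q = 2.9470e-05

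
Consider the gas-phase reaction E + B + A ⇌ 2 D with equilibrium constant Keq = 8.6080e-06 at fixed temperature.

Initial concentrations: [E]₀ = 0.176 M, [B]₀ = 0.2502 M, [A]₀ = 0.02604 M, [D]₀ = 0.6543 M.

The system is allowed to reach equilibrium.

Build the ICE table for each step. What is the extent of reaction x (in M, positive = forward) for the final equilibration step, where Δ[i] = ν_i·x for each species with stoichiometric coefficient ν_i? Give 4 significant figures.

Q₀ = 373.3 vs Keq = 8.6080e-06 ⇒ Q>K, reverse
Step 1:
                   E          B          A          D
  I            0.176     0.2502    0.02604     0.6543
  C           0.3267     0.3267     0.3267    -0.6534
  E           0.5027     0.5769     0.3527 9.3833e-04
  solve Keq expr → x = -0.3267; check Q = 8.6080e-06

x = -0.3267 M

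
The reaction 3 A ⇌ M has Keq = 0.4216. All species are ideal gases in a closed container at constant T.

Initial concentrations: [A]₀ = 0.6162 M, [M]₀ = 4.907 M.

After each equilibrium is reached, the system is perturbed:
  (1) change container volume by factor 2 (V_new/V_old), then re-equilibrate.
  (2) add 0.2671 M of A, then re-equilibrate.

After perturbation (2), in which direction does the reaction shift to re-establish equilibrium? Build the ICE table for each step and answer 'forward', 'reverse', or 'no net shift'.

Q₀ = 20.97 vs Keq = 0.4216 ⇒ Q>K, reverse
Step 1:
                  A         M
  Initial    0.6162     4.907
  Change      1.567   -0.5222
  Equil       2.183     4.385
  solve Keq expr → x = -0.5222; check Q = 0.4216
Then change container volume by factor 2 (V_new/V_old).
Step 2:
                  A         M
  Initial     1.091     2.192
  Change     0.5879    -0.196
  Equil       1.679     1.996
  solve Keq expr → x = -0.196; check Q = 0.4216
Then add 0.2671 M of A.
Step 3:
                  A         M
  Initial     1.946     1.996
  Change    -0.2445   0.08152
  Equil       1.702     2.078
  solve Keq expr → x = 0.08152; check Q = 0.4216

Direction: forward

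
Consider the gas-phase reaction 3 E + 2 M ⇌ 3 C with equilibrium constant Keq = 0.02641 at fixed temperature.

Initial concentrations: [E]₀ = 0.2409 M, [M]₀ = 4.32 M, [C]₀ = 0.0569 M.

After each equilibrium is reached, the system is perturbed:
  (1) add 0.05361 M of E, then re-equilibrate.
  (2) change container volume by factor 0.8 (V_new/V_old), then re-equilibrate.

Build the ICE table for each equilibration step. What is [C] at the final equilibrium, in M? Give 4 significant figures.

Q₀ = 7.0609e-04 vs Keq = 0.02641 ⇒ Q<K, forward
Step 1:
                   E          M          C
  I           0.2409       4.32     0.0569
  C         -0.07396   -0.04931    0.07396
  E           0.1669      4.271     0.1309
  solve Keq expr → x = 0.02465; check Q = 0.02641
Then add 0.05361 M of E.
Step 2:
                   E          M          C
  I           0.2205      4.271     0.1309
  C         -0.02335   -0.01556    0.02335
  E           0.1972      4.255     0.1542
  solve Keq expr → x = 0.007782; check Q = 0.02641
Then change container volume by factor 0.8 (V_new/V_old).
Step 3:
                   E          M          C
  I           0.2465      5.319     0.1928
  C         -0.01606   -0.01071    0.01606
  E           0.2304      5.308     0.2088
  solve Keq expr → x = 0.005354; check Q = 0.02641

[C]_eq = 0.2088 M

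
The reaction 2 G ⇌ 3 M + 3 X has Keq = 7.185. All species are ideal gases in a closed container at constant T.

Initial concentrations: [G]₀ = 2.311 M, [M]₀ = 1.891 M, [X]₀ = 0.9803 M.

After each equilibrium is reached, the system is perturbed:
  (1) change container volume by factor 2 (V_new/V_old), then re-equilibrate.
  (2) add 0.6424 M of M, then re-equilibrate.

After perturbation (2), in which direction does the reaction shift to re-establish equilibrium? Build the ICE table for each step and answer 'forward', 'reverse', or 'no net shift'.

Direction: reverse

Q₀ = 1.193 vs Keq = 7.185 ⇒ Q<K, forward
Step 1:
                   G          M          X
  init         2.311      1.891     0.9803
  Δ          -0.2584     0.3875     0.3875
  eq           2.053      2.279      1.368
  solve Keq expr → x = 0.1292; check Q = 7.185
Then change container volume by factor 2 (V_new/V_old).
Step 2:
                   G          M          X
  init         1.026      1.139     0.6839
  Δ           -0.255     0.3825     0.3825
  eq          0.7713      1.522      1.066
  solve Keq expr → x = 0.1275; check Q = 7.185
Then add 0.6424 M of M.
Step 3:
                   G          M          X
  init        0.7713      2.164      1.066
  Δ            0.115    -0.1725    -0.1725
  eq          0.8863      1.992     0.8939
  solve Keq expr → x = -0.0575; check Q = 7.185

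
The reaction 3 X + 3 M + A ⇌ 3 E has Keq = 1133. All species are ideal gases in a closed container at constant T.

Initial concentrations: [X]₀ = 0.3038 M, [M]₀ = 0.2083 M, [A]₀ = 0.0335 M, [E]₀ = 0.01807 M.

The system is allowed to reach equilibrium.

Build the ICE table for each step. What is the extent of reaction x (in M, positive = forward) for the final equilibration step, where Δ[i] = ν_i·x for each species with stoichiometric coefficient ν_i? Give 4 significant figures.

Q₀ = 0.695 vs Keq = 1133 ⇒ Q<K, forward
Step 1:
                  X         M         A         E
  Initial    0.3038    0.2083    0.0335   0.01807
  Change   -0.06434  -0.06434  -0.02145   0.06434
  Equil      0.2395     0.144   0.01205   0.08241
  solve Keq expr → x = 0.02145; check Q = 1133

x = 0.02145 M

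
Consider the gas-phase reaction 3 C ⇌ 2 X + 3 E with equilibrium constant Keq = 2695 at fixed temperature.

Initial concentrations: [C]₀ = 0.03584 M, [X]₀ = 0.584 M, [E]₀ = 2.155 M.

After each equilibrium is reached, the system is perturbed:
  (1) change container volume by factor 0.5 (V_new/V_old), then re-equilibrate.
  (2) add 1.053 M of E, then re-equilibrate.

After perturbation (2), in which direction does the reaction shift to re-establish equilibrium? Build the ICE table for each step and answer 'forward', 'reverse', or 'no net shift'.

Q₀ = 7.4142e+04 vs Keq = 2695 ⇒ Q>K, reverse
Step 1:
                    C           X           E
  I           0.03584       0.584       2.155
  C           0.06397    -0.04264    -0.06397
  E           0.09981      0.5414       2.091
  solve Keq expr → x = -0.02132; check Q = 2695
Then change container volume by factor 0.5 (V_new/V_old).
Step 2:
                    C           X           E
  I            0.1996       1.083       4.182
  C           0.09738    -0.06492    -0.09738
  E             0.297       1.018       4.085
  solve Keq expr → x = -0.03246; check Q = 2695
Then add 1.053 M of E.
Step 3:
                    C           X           E
  I             0.297       1.018       5.138
  C             0.062    -0.04133      -0.062
  E             0.359      0.9765       5.076
  solve Keq expr → x = -0.02067; check Q = 2695

Direction: reverse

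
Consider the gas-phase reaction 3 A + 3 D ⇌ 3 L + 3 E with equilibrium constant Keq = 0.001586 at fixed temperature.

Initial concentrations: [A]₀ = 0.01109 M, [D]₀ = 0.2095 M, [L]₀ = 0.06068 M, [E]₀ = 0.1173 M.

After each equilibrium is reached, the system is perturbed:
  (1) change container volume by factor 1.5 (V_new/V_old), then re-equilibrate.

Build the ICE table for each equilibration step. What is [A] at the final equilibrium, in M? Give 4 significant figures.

[A]_eq = 0.03462 M

Q₀ = 28.75 vs Keq = 0.001586 ⇒ Q>K, reverse
Step 1:
                    A           D           L           E
  Initial     0.01109      0.2095     0.06068      0.1173
  Change      0.04085     0.04085    -0.04085    -0.04085
  Equil       0.05194      0.2503     0.01983     0.07645
  solve Keq expr → x = -0.01362; check Q = 0.001586
Then change container volume by factor 1.5 (V_new/V_old).
Step 2:
                    A           D           L           E
  Initial     0.03462      0.1669     0.01322     0.05097
  Change            0           0           0           0
  Equil       0.03462      0.1669     0.01322     0.05097
  solve Keq expr → x = 0; check Q = 0.001586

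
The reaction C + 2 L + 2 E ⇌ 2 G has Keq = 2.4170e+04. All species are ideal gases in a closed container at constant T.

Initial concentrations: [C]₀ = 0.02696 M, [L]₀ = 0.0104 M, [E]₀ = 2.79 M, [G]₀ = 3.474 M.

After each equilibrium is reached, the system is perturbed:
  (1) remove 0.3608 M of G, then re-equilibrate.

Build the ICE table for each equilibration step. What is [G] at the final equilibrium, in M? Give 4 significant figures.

[G]_eq = 3.088 M

Q₀ = 5.3170e+05 vs Keq = 2.4170e+04 ⇒ Q>K, reverse
Step 1:
                    C           L           E           G
  Initial     0.02696      0.0104        2.79       3.474
  Change      0.01418     0.02837     0.02837    -0.02837
  Equil       0.04114     0.03877       2.818       3.446
  solve Keq expr → x = -0.01418; check Q = 2.4170e+04
Then remove 0.3608 M of G.
Step 2:
                    C           L           E           G
  Initial     0.04114     0.03877       2.818       3.085
  Change    -0.001635    -0.00327    -0.00327     0.00327
  Equil       0.03951      0.0355       2.815       3.088
  solve Keq expr → x = 0.001635; check Q = 2.4170e+04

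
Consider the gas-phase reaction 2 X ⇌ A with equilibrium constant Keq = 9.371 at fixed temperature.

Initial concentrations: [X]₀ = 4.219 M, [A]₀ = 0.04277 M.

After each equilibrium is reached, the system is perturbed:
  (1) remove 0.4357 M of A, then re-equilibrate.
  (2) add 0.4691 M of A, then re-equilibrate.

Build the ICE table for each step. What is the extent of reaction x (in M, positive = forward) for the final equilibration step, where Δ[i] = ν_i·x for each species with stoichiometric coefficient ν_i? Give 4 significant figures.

Q₀ = 0.002403 vs Keq = 9.371 ⇒ Q<K, forward
Step 1:
                  X         A
  Initial     4.219   0.04277
  Change     -3.766     1.883
  Equil      0.4533     1.926
  solve Keq expr → x = 1.883; check Q = 9.371
Then remove 0.4357 M of A.
Step 2:
                  X         A
  Initial    0.4533      1.49
  Change   -0.05116   0.02558
  Equil      0.4021     1.515
  solve Keq expr → x = 0.02558; check Q = 9.371
Then add 0.4691 M of A.
Step 3:
                  X         A
  Initial    0.4021     1.985
  Change    0.05486  -0.02743
  Equil       0.457     1.957
  solve Keq expr → x = -0.02743; check Q = 9.371

x = -0.02743 M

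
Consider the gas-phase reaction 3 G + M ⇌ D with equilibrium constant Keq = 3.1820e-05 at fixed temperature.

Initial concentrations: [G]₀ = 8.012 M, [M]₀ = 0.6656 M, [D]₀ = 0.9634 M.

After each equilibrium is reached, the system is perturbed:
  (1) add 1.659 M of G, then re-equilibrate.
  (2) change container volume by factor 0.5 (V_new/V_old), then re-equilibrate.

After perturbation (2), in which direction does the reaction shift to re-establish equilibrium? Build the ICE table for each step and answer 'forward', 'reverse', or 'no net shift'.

Q₀ = 0.002814 vs Keq = 3.1820e-05 ⇒ Q>K, reverse
Step 1:
                   G          M          D
  Initial      8.012     0.6656     0.9634
  Change       2.706      0.902     -0.902
  Equil        10.72      1.568    0.06141
  solve Keq expr → x = -0.902; check Q = 3.1820e-05
Then add 1.659 M of G.
Step 2:
                   G          M          D
  Initial      12.38      1.568    0.06141
  Change    -0.08824   -0.02941    0.02941
  Equil        12.29      1.538    0.09083
  solve Keq expr → x = 0.02941; check Q = 3.1820e-05
Then change container volume by factor 0.5 (V_new/V_old).
Step 3:
                   G          M          D
  Initial      24.58      3.076     0.1817
  Change       -2.06    -0.6866     0.6866
  Equil        22.52       2.39     0.8682
  solve Keq expr → x = 0.6866; check Q = 3.1820e-05

Direction: forward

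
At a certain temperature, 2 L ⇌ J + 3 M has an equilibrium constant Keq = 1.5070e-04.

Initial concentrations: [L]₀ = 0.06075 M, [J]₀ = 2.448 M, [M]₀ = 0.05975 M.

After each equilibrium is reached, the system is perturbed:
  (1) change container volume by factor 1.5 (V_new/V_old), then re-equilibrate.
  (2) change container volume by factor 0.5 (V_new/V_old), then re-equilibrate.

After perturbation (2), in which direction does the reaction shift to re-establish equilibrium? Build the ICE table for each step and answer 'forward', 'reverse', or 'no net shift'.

Q₀ = 0.1415 vs Keq = 1.5070e-04 ⇒ Q>K, reverse
Step 1:
                   L          J          M
  init       0.06075      2.448    0.05975
  Δ          0.03434   -0.01717    -0.0515
  eq         0.09509      2.431   0.008245
  solve Keq expr → x = -0.01717; check Q = 1.5070e-04
Then change container volume by factor 1.5 (V_new/V_old).
Step 2:
                   L          J          M
  init       0.06339      1.621   0.005497
  Δ        -0.001082 5.4102e-04   0.001623
  eq         0.06231      1.621    0.00712
  solve Keq expr → x = 5.4102e-04; check Q = 1.5070e-04
Then change container volume by factor 0.5 (V_new/V_old).
Step 3:
                   L          J          M
  init        0.1246      3.242    0.01424
  Δ         0.003403  -0.001702  -0.005105
  eq           0.128       3.24   0.009135
  solve Keq expr → x = -0.001702; check Q = 1.5070e-04

Direction: reverse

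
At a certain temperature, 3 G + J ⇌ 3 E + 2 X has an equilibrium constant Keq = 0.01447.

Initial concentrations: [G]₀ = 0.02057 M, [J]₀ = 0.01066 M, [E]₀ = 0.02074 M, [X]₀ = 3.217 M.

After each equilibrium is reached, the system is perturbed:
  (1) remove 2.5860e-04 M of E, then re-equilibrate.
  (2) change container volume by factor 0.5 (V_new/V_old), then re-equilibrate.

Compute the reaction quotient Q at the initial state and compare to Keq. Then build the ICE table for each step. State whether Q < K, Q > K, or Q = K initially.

Q₀ = 995.1; Q > K (proceeds reverse)

Q₀ = 995.1 vs Keq = 0.01447 ⇒ Q>K, reverse
Step 1:
                  G         J         E         X
  I         0.02057   0.01066   0.02074     3.217
  C         0.01958  0.006526  -0.01958  -0.01305
  E         0.04015   0.01719  0.001162     3.204
  solve Keq expr → x = -0.006526; check Q = 0.01447
Then remove 2.5860e-04 M of E.
Step 2:
                  G         J         E         X
  I         0.04015   0.01719 9.0310e-04     3.204
  C       -2.4948e-04 -8.3159e-05 2.4948e-04 1.6632e-04
  E          0.0399    0.0171  0.001153     3.204
  solve Keq expr → x = 8.3159e-05; check Q = 0.01447
Then change container volume by factor 0.5 (V_new/V_old).
Step 3:
                  G         J         E         X
  I          0.0798   0.03421  0.002305     6.408
  C       4.6214e-04 1.5405e-04 -4.6214e-04 -3.0809e-04
  E         0.08026   0.03436  0.001843     6.408
  solve Keq expr → x = -1.5405e-04; check Q = 0.01447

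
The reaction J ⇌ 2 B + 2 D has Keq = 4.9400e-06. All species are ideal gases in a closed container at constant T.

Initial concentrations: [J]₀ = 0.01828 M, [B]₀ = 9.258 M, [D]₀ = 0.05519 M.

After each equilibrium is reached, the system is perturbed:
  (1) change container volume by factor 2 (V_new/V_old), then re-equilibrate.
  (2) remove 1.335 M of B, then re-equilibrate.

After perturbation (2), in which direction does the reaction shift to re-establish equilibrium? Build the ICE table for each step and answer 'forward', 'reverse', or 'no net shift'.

Direction: forward

Q₀ = 14.28 vs Keq = 4.9400e-06 ⇒ Q>K, reverse
Step 1:
                  J         B         D
  I         0.01828     9.258   0.05519
  C         0.02757  -0.05514  -0.05514
  E         0.04585     9.203 5.1714e-05
  solve Keq expr → x = -0.02757; check Q = 4.9400e-06
Then change container volume by factor 2 (V_new/V_old).
Step 2:
                  J         B         D
  I         0.02292     4.601 2.5857e-05
  C       -2.3619e-05 4.7239e-05 4.7239e-05
  E          0.0229     4.601 7.3096e-05
  solve Keq expr → x = 2.3619e-05; check Q = 4.9400e-06
Then remove 1.335 M of B.
Step 3:
                  J         B         D
  I          0.0229     3.266 7.3096e-05
  C       -1.4920e-05 2.9840e-05 2.9840e-05
  E         0.02289     3.267 1.0294e-04
  solve Keq expr → x = 1.4920e-05; check Q = 4.9400e-06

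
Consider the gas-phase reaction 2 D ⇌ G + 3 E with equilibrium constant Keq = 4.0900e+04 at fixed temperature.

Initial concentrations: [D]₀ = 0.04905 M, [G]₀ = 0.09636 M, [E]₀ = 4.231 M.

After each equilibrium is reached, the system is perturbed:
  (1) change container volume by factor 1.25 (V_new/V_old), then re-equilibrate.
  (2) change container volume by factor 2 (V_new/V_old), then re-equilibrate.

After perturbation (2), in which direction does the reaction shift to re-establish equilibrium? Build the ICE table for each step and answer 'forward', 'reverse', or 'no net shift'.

Direction: forward

Q₀ = 3034 vs Keq = 4.0900e+04 ⇒ Q<K, forward
Step 1:
                    D           G           E
  Initial     0.04905     0.09636       4.231
  Change     -0.03429     0.01714     0.05143
  Equil       0.01476      0.1135       4.282
  solve Keq expr → x = 0.01714; check Q = 4.0900e+04
Then change container volume by factor 1.25 (V_new/V_old).
Step 2:
                    D           G           E
  Initial     0.01181      0.0908       3.426
  Change    -0.002288    0.001144    0.003433
  Equil      0.009522     0.09195       3.429
  solve Keq expr → x = 0.001144; check Q = 4.0900e+04
Then change container volume by factor 2 (V_new/V_old).
Step 3:
                    D           G           E
  Initial    0.004761     0.04597       1.715
  Change    -0.002343    0.001171    0.003514
  Equil      0.002418     0.04714       1.718
  solve Keq expr → x = 0.001171; check Q = 4.0900e+04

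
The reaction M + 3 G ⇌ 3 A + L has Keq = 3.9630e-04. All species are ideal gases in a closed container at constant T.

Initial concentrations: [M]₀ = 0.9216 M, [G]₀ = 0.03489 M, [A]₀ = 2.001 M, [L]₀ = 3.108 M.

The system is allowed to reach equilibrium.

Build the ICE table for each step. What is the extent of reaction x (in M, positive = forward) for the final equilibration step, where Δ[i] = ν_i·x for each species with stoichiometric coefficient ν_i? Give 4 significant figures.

Q₀ = 6.3618e+05 vs Keq = 3.9630e-04 ⇒ Q>K, reverse
Step 1:
                    M           G           A           L
  I            0.9216     0.03489       2.001       3.108
  C            0.6269       1.881      -1.881     -0.6269
  E             1.549       1.916      0.1202       2.481
  solve Keq expr → x = -0.6269; check Q = 3.9630e-04

x = -0.6269 M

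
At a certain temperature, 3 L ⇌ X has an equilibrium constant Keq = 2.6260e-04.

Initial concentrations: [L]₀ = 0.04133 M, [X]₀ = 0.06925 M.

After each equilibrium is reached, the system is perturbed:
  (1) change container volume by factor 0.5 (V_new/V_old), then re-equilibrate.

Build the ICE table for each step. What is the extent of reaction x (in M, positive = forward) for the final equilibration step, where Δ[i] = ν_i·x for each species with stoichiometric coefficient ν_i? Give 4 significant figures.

x = 2.4330e-05 M

Q₀ = 980.9 vs Keq = 2.6260e-04 ⇒ Q>K, reverse
Step 1:
                  L         X
  Initial   0.04133   0.06925
  Change     0.2077  -0.06925
  Equil      0.2491 4.0574e-06
  solve Keq expr → x = -0.06925; check Q = 2.6260e-04
Then change container volume by factor 0.5 (V_new/V_old).
Step 2:
                  L         X
  Initial    0.4981 8.1148e-06
  Change  -7.2990e-05 2.4330e-05
  Equil      0.4981 3.2445e-05
  solve Keq expr → x = 2.4330e-05; check Q = 2.6260e-04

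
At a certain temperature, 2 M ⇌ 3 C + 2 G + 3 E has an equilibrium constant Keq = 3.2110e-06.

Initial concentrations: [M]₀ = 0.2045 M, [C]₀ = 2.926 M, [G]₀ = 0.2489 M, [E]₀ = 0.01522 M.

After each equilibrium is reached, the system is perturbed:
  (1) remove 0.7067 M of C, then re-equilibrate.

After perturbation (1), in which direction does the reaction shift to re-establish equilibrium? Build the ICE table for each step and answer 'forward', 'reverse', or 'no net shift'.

Q₀ = 1.3084e-04 vs Keq = 3.2110e-06 ⇒ Q>K, reverse
Step 1:
                   M          C          G          E
  init        0.2045      2.926     0.2489    0.01522
  Δ         0.007061   -0.01059  -0.007061   -0.01059
  eq          0.2116      2.915     0.2418   0.004629
  solve Keq expr → x = -0.00353; check Q = 3.2110e-06
Then remove 0.7067 M of C.
Step 2:
                   M          C          G          E
  init        0.2116      2.209     0.2418   0.004629
  Δ       -9.6160e-04   0.001442 9.6160e-04   0.001442
  eq          0.2106       2.21     0.2428   0.006071
  solve Keq expr → x = 4.8080e-04; check Q = 3.2110e-06

Direction: forward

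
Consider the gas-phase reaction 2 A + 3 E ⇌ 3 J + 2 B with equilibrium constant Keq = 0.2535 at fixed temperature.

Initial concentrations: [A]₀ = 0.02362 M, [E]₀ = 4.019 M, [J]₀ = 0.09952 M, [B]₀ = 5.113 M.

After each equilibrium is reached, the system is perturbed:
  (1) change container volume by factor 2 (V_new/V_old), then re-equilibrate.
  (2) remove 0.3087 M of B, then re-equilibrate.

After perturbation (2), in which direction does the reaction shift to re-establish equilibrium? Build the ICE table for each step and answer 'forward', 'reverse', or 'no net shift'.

Direction: forward

Q₀ = 0.7115 vs Keq = 0.2535 ⇒ Q>K, reverse
Step 1:
                  A         E         J         B
  init      0.02362     4.019   0.09952     5.113
  Δ         0.00844   0.01266  -0.01266  -0.00844
  eq        0.03206     4.032   0.08686     5.105
  solve Keq expr → x = -0.00422; check Q = 0.2535
Then change container volume by factor 2 (V_new/V_old).
Step 2:
                  A         E         J         B
  init      0.01603     2.016   0.04343     2.552
  Δ               0         0         0         0
  eq        0.01603     2.016   0.04343     2.552
  solve Keq expr → x = 0; check Q = 0.2535
Then remove 0.3087 M of B.
Step 3:
                  A         E         J         B
  init      0.01603     2.016   0.04343     2.244
  Δ       -0.001101 -0.001652  0.001652  0.001101
  eq        0.01493     2.014   0.04508     2.245
  solve Keq expr → x = 5.5074e-04; check Q = 0.2535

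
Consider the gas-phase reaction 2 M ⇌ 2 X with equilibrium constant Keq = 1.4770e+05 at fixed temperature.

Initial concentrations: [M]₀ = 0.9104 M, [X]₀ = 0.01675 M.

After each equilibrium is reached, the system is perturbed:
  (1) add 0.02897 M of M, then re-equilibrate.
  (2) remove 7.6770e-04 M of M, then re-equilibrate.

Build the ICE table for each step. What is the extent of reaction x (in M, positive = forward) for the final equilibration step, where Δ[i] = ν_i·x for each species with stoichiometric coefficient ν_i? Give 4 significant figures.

Q₀ = 3.3851e-04 vs Keq = 1.4770e+05 ⇒ Q<K, forward
Step 1:
                   M          X
  I           0.9104    0.01675
  C           -0.908      0.908
  E         0.002406     0.9247
  solve Keq expr → x = 0.454; check Q = 1.4770e+05
Then add 0.02897 M of M.
Step 2:
                   M          X
  I          0.03138     0.9247
  C         -0.02889    0.02889
  E         0.002481     0.9536
  solve Keq expr → x = 0.01445; check Q = 1.4770e+05
Then remove 7.6770e-04 M of M.
Step 3:
                   M          X
  I         0.001714     0.9536
  C       7.6571e-04 -7.6571e-04
  E         0.002479     0.9529
  solve Keq expr → x = -3.8285e-04; check Q = 1.4770e+05

x = -3.8285e-04 M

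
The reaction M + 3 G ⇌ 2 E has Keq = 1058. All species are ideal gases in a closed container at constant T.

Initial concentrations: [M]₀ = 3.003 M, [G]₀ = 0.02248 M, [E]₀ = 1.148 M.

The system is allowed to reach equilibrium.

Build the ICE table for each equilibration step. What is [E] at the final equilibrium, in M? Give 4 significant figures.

Q₀ = 3.8631e+04 vs Keq = 1058 ⇒ Q>K, reverse
Step 1:
                    M           G           E
  init          3.003     0.02248       1.148
  Δ           0.01683      0.0505    -0.03366
  eq             3.02     0.07298       1.114
  solve Keq expr → x = -0.01683; check Q = 1058

[E]_eq = 1.114 M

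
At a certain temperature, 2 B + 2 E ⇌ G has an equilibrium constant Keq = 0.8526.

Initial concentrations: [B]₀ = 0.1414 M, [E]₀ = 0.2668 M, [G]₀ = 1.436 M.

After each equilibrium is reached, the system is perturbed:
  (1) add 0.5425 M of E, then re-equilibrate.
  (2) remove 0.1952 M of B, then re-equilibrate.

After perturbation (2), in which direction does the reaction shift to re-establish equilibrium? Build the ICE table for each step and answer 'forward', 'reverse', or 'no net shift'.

Q₀ = 1009 vs Keq = 0.8526 ⇒ Q>K, reverse
Step 1:
                  B         E         G
  I          0.1414    0.2668     1.436
  C          0.8423    0.8423   -0.4211
  E          0.9837     1.109     1.015
  solve Keq expr → x = -0.4211; check Q = 0.8526
Then add 0.5425 M of E.
Step 2:
                  B         E         G
  I          0.9837     1.652     1.015
  C         -0.1976   -0.1976   0.09882
  E          0.7861     1.454     1.114
  solve Keq expr → x = 0.09882; check Q = 0.8526
Then remove 0.1952 M of B.
Step 3:
                  B         E         G
  I          0.5909     1.454     1.114
  C          0.1172    0.1172  -0.05859
  E           0.708     1.571     1.055
  solve Keq expr → x = -0.05859; check Q = 0.8526

Direction: reverse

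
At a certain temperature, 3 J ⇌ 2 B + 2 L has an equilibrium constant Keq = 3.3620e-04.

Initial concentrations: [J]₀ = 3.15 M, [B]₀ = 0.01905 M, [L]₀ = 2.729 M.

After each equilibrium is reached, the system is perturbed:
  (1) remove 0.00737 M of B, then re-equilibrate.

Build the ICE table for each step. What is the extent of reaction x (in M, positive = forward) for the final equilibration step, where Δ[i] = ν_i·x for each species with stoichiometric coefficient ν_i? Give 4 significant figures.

x = 0.003544 M

Q₀ = 8.6470e-05 vs Keq = 3.3620e-04 ⇒ Q<K, forward
Step 1:
                   J          B          L
  init          3.15    0.01905      2.729
  Δ         -0.02669     0.0178     0.0178
  eq           3.123    0.03685      2.747
  solve Keq expr → x = 0.008898; check Q = 3.3620e-04
Then remove 0.00737 M of B.
Step 2:
                   J          B          L
  init         3.123    0.02948      2.747
  Δ         -0.01063   0.007088   0.007088
  eq           3.113    0.03656      2.754
  solve Keq expr → x = 0.003544; check Q = 3.3620e-04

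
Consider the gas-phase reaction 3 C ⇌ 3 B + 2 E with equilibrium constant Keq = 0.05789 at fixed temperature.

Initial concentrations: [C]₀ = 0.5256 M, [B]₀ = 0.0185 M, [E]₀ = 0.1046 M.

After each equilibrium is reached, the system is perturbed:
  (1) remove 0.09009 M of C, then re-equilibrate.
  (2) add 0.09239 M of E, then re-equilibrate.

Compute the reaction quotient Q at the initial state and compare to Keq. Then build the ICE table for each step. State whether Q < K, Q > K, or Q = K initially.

Q₀ = 4.7710e-07 vs Keq = 0.05789 ⇒ Q<K, forward
Step 1:
                   C          B          E
  Initial     0.5256     0.0185     0.1046
  Change      -0.244      0.244     0.1627
  Equil       0.2816     0.2625     0.2673
  solve Keq expr → x = 0.08134; check Q = 0.05789
Then remove 0.09009 M of C.
Step 2:
                   C          B          E
  Initial     0.1915     0.2625     0.2673
  Change     0.03629   -0.03629   -0.02419
  Equil       0.2278     0.2262     0.2431
  solve Keq expr → x = -0.0121; check Q = 0.05789
Then add 0.09239 M of E.
Step 3:
                   C          B          E
  Initial     0.2278     0.2262     0.3355
  Change     0.02107   -0.02107   -0.01405
  Equil       0.2489     0.2052     0.3214
  solve Keq expr → x = -0.007024; check Q = 0.05789

Q₀ = 4.7710e-07; Q < K (proceeds forward)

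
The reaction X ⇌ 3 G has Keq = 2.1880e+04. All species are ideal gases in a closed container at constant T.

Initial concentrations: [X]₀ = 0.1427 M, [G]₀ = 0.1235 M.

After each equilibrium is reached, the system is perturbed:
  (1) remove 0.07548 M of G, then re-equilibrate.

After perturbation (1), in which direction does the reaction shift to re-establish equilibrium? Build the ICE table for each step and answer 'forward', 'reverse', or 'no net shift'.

Q₀ = 0.0132 vs Keq = 2.1880e+04 ⇒ Q<K, forward
Step 1:
                   X          G
  Initial     0.1427     0.1235
  Change     -0.1427     0.4281
  Equil   7.6696e-06     0.5516
  solve Keq expr → x = 0.1427; check Q = 2.1880e+04
Then remove 0.07548 M of G.
Step 2:
                   X          G
  Initial 7.6696e-06     0.4761
  Change  -2.7371e-06 8.2114e-06
  Equil   4.9324e-06     0.4761
  solve Keq expr → x = 2.7371e-06; check Q = 2.1880e+04

Direction: forward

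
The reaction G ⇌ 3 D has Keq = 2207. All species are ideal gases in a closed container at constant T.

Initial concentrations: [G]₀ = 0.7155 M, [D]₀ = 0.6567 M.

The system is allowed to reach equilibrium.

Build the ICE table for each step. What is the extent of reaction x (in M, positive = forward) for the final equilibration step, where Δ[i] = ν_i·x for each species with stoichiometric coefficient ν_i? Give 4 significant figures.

x = 0.7058 M

Q₀ = 0.3958 vs Keq = 2207 ⇒ Q<K, forward
Step 1:
                  G         D
  Initial    0.7155    0.6567
  Change    -0.7058     2.117
  Equil    0.009674     2.774
  solve Keq expr → x = 0.7058; check Q = 2207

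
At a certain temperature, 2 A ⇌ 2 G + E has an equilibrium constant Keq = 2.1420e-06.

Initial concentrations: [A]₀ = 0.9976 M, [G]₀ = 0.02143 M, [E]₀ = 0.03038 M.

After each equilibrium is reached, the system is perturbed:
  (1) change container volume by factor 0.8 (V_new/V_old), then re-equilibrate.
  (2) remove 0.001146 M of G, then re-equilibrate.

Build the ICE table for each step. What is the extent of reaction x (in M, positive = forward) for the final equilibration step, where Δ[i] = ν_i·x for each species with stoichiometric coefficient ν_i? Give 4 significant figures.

x = 5.2257e-04 M

Q₀ = 1.4019e-05 vs Keq = 2.1420e-06 ⇒ Q>K, reverse
Step 1:
                    A           G           E
  Initial      0.9976     0.02143     0.03038
  Change      0.01197    -0.01197   -0.005985
  Equil          1.01     0.00946      0.0244
  solve Keq expr → x = -0.005985; check Q = 2.1420e-06
Then change container volume by factor 0.8 (V_new/V_old).
Step 2:
                    A           G           E
  Initial       1.262     0.01183     0.03049
  Change     0.001139   -0.001139 -5.6932e-04
  Equil         1.263     0.01069     0.02992
  solve Keq expr → x = -5.6932e-04; check Q = 2.1420e-06
Then remove 0.001146 M of G.
Step 3:
                    A           G           E
  Initial       1.263     0.00954     0.02992
  Change    -0.001045    0.001045  5.2257e-04
  Equil         1.262     0.01059     0.03045
  solve Keq expr → x = 5.2257e-04; check Q = 2.1420e-06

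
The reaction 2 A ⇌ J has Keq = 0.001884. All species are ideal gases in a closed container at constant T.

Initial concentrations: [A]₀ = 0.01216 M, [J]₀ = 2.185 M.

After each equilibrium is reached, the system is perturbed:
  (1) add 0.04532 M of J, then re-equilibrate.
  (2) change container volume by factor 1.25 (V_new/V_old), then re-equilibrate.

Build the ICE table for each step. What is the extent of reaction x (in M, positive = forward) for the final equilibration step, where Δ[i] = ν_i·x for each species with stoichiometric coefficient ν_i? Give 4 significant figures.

Q₀ = 1.4777e+04 vs Keq = 0.001884 ⇒ Q>K, reverse
Step 1:
                   A          J
  Initial    0.01216      2.185
  Change         4.3      -2.15
  Equil        4.312    0.03503
  solve Keq expr → x = -2.15; check Q = 0.001884
Then add 0.04532 M of J.
Step 2:
                   A          J
  Initial      4.312    0.08035
  Change     0.08776   -0.04388
  Equil          4.4    0.03647
  solve Keq expr → x = -0.04388; check Q = 0.001884
Then change container volume by factor 1.25 (V_new/V_old).
Step 3:
                   A          J
  Initial       3.52    0.02918
  Change     0.01137  -0.005684
  Equil        3.531    0.02349
  solve Keq expr → x = -0.005684; check Q = 0.001884

x = -0.005684 M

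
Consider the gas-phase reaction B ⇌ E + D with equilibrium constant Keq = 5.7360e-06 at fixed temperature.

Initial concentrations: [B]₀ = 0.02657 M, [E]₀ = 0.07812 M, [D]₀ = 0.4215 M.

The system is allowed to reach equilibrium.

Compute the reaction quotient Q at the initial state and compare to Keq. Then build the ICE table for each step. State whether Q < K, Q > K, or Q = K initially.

Q₀ = 1.239; Q > K (proceeds reverse)

Q₀ = 1.239 vs Keq = 5.7360e-06 ⇒ Q>K, reverse
Step 1:
                   B          E          D
  init       0.02657    0.07812     0.4215
  Δ          0.07812   -0.07812   -0.07812
  eq          0.1047 1.7488e-06     0.3434
  solve Keq expr → x = -0.07812; check Q = 5.7360e-06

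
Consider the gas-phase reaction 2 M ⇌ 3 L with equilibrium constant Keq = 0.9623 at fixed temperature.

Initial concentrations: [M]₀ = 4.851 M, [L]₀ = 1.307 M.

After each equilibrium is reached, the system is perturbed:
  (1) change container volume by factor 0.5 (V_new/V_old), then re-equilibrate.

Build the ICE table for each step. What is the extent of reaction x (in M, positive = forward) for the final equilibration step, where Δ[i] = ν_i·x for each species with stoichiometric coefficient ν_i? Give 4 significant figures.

Q₀ = 0.09488 vs Keq = 0.9623 ⇒ Q<K, forward
Step 1:
                   M          L
  init         4.851      1.307
  Δ           -0.801      1.201
  eq            4.05      2.508
  solve Keq expr → x = 0.4005; check Q = 0.9623
Then change container volume by factor 0.5 (V_new/V_old).
Step 2:
                   M          L
  init           8.1      5.017
  Δ           0.5674    -0.8511
  eq           8.667      4.166
  solve Keq expr → x = -0.2837; check Q = 0.9623

x = -0.2837 M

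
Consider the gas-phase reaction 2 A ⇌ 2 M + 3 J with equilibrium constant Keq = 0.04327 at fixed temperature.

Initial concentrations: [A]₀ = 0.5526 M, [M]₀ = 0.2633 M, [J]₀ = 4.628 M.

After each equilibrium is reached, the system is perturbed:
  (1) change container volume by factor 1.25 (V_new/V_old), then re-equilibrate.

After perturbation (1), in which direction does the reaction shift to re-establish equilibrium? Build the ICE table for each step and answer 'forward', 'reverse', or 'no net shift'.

Direction: forward

Q₀ = 22.5 vs Keq = 0.04327 ⇒ Q>K, reverse
Step 1:
                    A           M           J
  Initial      0.5526      0.2633       4.628
  Change       0.2445     -0.2445     -0.3667
  Equil        0.7971     0.01885       4.261
  solve Keq expr → x = -0.1222; check Q = 0.04327
Then change container volume by factor 1.25 (V_new/V_old).
Step 2:
                    A           M           J
  Initial      0.6376     0.01508       3.409
  Change    -0.005726    0.005726     0.00859
  Equil        0.6319      0.0208       3.418
  solve Keq expr → x = 0.002863; check Q = 0.04327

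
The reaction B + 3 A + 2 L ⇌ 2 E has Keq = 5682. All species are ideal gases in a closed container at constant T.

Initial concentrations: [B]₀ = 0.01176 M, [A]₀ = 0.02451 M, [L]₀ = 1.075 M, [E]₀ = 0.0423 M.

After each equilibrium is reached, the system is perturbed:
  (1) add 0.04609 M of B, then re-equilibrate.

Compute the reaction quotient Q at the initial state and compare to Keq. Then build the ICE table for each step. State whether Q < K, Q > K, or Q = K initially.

Q₀ = 8942; Q > K (proceeds reverse)

Q₀ = 8942 vs Keq = 5682 ⇒ Q>K, reverse
Step 1:
                   B          A          L          E
  I          0.01176    0.02451      1.075     0.0423
  C       8.5297e-04   0.002559   0.001706  -0.001706
  E          0.01261    0.02707      1.077    0.04059
  solve Keq expr → x = -8.5297e-04; check Q = 5682
Then add 0.04609 M of B.
Step 2:
                   B          A          L          E
  I           0.0587    0.02707      1.077    0.04059
  C        -0.002977   -0.00893  -0.005953   0.005953
  E          0.05573    0.01814      1.071    0.04655
  solve Keq expr → x = 0.002977; check Q = 5682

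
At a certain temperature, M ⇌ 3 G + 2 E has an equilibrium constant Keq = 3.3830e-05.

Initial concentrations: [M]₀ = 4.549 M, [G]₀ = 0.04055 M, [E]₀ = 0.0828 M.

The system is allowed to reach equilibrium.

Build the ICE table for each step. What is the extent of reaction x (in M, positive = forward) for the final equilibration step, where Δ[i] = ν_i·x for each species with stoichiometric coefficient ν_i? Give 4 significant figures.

Q₀ = 1.0049e-07 vs Keq = 3.3830e-05 ⇒ Q<K, forward
Step 1:
                  M         G         E
  init        4.549   0.04055    0.0828
  Δ        -0.04422    0.1327   0.08844
  eq          4.505    0.1732    0.1712
  solve Keq expr → x = 0.04422; check Q = 3.3830e-05

x = 0.04422 M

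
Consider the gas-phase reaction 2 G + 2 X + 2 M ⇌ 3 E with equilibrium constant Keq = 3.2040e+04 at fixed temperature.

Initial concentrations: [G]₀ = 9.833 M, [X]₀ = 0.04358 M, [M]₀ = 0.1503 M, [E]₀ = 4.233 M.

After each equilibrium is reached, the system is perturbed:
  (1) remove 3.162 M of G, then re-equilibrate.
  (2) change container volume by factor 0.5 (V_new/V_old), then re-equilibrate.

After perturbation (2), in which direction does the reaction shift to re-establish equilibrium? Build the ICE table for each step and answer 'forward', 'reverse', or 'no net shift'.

Direction: forward

Q₀ = 1.8284e+04 vs Keq = 3.2040e+04 ⇒ Q<K, forward
Step 1:
                    G           X           M           E
  I             9.833     0.04358      0.1503       4.233
  C         -0.008498   -0.008498   -0.008498     0.01275
  E             9.825     0.03508      0.1418       4.246
  solve Keq expr → x = 0.004249; check Q = 3.2040e+04
Then remove 3.162 M of G.
Step 2:
                    G           X           M           E
  I             6.663     0.03508      0.1418       4.246
  C           0.01217     0.01217     0.01217    -0.01825
  E             6.675     0.04725       0.154       4.227
  solve Keq expr → x = -0.006084; check Q = 3.2040e+04
Then change container volume by factor 0.5 (V_new/V_old).
Step 3:
                    G           X           M           E
  I             13.35      0.0945      0.3079       8.455
  C          -0.05335    -0.05335    -0.05335     0.08002
  E              13.3     0.04115      0.2546       8.535
  solve Keq expr → x = 0.02667; check Q = 3.2040e+04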